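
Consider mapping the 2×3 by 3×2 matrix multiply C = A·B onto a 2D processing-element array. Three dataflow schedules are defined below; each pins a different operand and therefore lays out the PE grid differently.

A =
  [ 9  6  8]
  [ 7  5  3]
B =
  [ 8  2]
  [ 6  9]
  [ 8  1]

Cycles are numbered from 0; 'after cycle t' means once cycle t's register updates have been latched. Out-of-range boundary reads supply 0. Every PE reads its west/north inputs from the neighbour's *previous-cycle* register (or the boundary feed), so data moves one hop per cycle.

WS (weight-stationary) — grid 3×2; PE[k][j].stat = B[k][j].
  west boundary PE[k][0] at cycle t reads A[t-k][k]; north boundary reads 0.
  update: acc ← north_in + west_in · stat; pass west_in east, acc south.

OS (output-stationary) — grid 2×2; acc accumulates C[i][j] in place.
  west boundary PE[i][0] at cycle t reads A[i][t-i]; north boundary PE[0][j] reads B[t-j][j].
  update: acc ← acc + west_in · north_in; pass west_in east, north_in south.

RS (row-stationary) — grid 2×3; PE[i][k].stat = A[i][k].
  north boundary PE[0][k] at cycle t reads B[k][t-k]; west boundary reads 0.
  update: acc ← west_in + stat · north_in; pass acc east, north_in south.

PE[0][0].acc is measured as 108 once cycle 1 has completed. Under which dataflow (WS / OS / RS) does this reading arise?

dataflow = OS

— WS: 3×2; PE[0][0] trace:
  @0  [0,0]  acc 72  |  →9  ↓72
  @1  [0,0]  acc 56  |  →7  ↓56
— OS: 2×2; PE[0][0] trace:
  @0  [0,0]  acc 72  |  →9  ↓8
  @1  [0,0]  acc 108  |  →6  ↓6
— RS: 2×3; PE[0][0] trace:
  @0  [0,0]  acc 72  |  →72  ↓8
  @1  [0,0]  acc 18  |  →18  ↓2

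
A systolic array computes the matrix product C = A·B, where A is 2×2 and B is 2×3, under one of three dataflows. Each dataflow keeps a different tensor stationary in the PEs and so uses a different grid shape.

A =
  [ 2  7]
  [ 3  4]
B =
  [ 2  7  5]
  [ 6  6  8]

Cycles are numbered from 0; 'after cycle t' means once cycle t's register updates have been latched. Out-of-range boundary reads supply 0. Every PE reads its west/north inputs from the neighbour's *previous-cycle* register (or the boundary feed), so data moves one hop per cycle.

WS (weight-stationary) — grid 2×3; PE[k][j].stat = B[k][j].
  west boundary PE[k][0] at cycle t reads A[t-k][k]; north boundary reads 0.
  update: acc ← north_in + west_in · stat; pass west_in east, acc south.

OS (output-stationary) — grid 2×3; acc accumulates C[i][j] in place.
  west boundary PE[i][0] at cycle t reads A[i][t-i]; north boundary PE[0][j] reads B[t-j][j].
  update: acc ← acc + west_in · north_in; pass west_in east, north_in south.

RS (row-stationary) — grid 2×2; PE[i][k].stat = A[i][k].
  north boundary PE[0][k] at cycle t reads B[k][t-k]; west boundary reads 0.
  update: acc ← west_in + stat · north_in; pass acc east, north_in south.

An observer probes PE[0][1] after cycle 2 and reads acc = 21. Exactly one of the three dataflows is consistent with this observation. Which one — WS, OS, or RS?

— WS: 2×3; PE[0][1] trace:
  t=0 PE[0][1]: acc=0 h=0 v=0
  t=1 PE[0][1]: acc=14 h=2 v=14
  t=2 PE[0][1]: acc=21 h=3 v=21
— OS: 2×3; PE[0][1] trace:
  t=0 PE[0][1]: acc=0 h=0 v=0
  t=1 PE[0][1]: acc=14 h=2 v=7
  t=2 PE[0][1]: acc=56 h=7 v=6
— RS: 2×2; PE[0][1] trace:
  t=0 PE[0][1]: acc=0 h=0 v=0
  t=1 PE[0][1]: acc=46 h=46 v=6
  t=2 PE[0][1]: acc=56 h=56 v=6

dataflow = WS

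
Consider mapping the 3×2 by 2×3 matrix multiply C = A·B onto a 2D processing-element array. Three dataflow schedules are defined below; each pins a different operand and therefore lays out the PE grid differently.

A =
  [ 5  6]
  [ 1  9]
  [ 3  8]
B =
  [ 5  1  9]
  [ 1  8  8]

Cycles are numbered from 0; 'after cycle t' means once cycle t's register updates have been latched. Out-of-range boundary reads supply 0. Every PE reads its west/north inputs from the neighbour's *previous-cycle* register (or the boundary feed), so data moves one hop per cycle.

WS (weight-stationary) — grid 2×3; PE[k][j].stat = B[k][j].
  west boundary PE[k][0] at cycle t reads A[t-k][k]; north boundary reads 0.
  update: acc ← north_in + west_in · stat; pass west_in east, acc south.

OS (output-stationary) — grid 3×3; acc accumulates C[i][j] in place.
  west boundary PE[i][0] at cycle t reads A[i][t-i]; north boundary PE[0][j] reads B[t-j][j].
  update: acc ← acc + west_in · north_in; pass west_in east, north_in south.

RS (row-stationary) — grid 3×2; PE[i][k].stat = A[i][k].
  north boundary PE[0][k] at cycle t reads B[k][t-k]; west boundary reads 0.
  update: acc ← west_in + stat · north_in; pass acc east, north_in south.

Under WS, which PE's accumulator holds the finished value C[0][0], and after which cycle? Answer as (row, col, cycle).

(row, col, cycle) = (1, 0, 1)

Under WS, C[0][0] lands at PE[1][0]:
  after 0 — PE[1][0] acc=0, pass-E 0, pass-S 0
  after 1 — PE[1][0] acc=31, pass-E 6, pass-S 31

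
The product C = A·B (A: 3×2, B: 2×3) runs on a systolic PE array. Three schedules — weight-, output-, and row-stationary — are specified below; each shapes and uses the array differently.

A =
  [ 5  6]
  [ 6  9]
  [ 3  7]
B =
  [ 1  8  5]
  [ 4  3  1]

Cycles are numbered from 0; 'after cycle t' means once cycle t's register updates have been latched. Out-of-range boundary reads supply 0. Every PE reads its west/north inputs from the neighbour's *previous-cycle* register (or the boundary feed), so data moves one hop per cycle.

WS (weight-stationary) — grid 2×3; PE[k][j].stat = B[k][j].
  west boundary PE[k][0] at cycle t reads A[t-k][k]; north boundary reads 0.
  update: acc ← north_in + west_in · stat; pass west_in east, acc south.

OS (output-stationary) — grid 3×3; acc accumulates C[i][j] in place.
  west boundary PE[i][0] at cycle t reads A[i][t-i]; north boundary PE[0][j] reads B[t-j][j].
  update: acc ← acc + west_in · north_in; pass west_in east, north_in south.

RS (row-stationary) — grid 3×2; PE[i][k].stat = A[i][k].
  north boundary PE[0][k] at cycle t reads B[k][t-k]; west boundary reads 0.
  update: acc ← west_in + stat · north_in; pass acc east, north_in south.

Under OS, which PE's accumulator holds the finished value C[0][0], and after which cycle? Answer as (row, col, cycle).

OS: C[0][0] accumulates in PE[0][0]:
  cycle 0: PE[0][0] → acc 5, east 5, south 1
  cycle 1: PE[0][0] → acc 29, east 6, south 4

(row, col, cycle) = (0, 0, 1)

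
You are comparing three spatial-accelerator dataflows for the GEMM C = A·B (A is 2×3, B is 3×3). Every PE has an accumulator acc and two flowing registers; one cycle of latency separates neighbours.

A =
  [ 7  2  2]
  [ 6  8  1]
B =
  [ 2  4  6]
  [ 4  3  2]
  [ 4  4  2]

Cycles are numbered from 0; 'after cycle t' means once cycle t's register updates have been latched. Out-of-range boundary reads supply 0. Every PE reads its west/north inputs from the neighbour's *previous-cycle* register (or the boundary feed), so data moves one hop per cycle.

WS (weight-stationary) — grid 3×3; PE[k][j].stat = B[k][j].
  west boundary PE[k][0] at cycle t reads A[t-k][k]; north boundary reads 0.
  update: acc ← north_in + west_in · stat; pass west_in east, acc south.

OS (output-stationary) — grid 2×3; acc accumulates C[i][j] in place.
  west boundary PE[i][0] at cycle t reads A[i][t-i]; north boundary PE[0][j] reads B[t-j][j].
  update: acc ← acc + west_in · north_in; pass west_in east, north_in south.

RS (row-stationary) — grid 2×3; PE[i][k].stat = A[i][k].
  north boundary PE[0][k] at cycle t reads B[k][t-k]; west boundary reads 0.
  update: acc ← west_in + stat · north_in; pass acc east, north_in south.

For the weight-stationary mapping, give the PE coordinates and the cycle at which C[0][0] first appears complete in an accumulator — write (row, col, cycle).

(row, col, cycle) = (2, 0, 2)

Under WS, C[0][0] lands at PE[2][0]:
  after 0 — PE[2][0] acc=0, pass-E 0, pass-S 0
  after 1 — PE[2][0] acc=0, pass-E 0, pass-S 0
  after 2 — PE[2][0] acc=30, pass-E 2, pass-S 30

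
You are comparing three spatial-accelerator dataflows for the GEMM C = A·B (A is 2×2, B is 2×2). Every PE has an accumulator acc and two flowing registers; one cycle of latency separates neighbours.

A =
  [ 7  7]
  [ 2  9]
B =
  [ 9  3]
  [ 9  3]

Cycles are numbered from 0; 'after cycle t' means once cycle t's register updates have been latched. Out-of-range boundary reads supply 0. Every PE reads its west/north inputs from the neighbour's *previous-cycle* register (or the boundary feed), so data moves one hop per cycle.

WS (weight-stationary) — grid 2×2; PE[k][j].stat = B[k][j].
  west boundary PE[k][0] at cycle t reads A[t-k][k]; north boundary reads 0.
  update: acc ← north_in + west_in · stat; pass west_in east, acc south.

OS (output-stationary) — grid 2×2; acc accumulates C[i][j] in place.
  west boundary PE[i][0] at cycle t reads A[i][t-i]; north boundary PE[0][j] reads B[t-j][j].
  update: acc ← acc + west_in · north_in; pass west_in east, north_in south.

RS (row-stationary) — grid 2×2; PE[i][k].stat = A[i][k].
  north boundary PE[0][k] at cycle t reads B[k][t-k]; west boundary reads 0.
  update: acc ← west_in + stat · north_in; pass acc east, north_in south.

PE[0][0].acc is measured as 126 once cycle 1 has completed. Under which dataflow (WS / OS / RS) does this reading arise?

dataflow = OS

Under WS (2×2), PE[0][0]:
  [0] (0,0) acc=63 (h:7 v:63)
  [1] (0,0) acc=18 (h:2 v:18)
Under OS (2×2), PE[0][0]:
  [0] (0,0) acc=63 (h:7 v:9)
  [1] (0,0) acc=126 (h:7 v:9)
Under RS (2×2), PE[0][0]:
  [0] (0,0) acc=63 (h:63 v:9)
  [1] (0,0) acc=21 (h:21 v:3)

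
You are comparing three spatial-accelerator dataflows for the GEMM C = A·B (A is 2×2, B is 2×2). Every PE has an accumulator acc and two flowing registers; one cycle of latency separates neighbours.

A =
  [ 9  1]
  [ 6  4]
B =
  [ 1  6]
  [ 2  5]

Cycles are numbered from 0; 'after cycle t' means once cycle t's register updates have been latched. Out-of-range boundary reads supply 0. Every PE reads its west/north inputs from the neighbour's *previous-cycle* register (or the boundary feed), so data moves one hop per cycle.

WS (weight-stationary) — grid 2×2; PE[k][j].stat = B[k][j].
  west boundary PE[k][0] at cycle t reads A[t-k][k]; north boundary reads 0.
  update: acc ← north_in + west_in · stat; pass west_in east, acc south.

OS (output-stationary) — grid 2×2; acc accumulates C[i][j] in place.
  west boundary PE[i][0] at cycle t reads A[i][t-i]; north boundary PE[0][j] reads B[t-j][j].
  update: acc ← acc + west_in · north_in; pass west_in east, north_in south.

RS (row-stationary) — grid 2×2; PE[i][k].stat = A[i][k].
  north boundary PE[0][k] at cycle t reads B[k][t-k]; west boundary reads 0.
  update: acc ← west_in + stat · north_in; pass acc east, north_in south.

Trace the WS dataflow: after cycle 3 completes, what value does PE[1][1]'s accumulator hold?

WS 2×2: PE[1][1] cycle-by-cycle (with neighbour feeds):
  c0 r0c1: 0 / 0 / 0
  c0 r1c0: 0 / 0 / 0
  c0 r1c1: 0 / 0 / 0
  c1 r0c1: 54 / 9 / 54
  c1 r1c0: 11 / 1 / 11
  c1 r1c1: 0 / 0 / 0
  c2 r0c1: 36 / 6 / 36
  c2 r1c0: 14 / 4 / 14
  c2 r1c1: 59 / 1 / 59
  c3 r0c1: 0 / 0 / 0
  c3 r1c0: 0 / 0 / 0
  c3 r1c1: 56 / 4 / 56

PE[1][1].acc = 56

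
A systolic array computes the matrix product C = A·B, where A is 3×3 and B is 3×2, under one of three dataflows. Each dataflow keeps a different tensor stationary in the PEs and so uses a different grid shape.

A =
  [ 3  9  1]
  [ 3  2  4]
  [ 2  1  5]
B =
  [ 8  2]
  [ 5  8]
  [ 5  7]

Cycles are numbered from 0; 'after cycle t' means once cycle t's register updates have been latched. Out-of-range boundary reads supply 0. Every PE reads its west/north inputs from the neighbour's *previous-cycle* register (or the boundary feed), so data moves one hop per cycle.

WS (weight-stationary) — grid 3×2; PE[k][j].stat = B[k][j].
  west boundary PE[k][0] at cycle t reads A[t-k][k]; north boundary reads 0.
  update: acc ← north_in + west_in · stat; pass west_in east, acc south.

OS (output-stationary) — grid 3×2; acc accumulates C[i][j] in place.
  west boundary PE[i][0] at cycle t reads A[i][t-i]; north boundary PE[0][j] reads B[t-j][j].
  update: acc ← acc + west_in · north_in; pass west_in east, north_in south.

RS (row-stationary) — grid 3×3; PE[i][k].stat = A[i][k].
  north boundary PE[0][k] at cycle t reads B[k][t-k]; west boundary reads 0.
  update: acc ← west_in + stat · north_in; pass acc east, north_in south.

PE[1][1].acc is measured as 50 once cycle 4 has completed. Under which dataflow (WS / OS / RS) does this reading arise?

WS [3×2] PE[1][1] across cycles:
  c0 r1c1: 0 / 0 / 0
  c1 r1c1: 0 / 0 / 0
  c2 r1c1: 78 / 9 / 78
  c3 r1c1: 22 / 2 / 22
  c4 r1c1: 12 / 1 / 12
OS [3×2] PE[1][1] across cycles:
  c0 r1c1: 0 / 0 / 0
  c1 r1c1: 0 / 0 / 0
  c2 r1c1: 6 / 3 / 2
  c3 r1c1: 22 / 2 / 8
  c4 r1c1: 50 / 4 / 7
RS [3×3] PE[1][1] across cycles:
  c0 r1c1: 0 / 0 / 0
  c1 r1c1: 0 / 0 / 0
  c2 r1c1: 34 / 34 / 5
  c3 r1c1: 22 / 22 / 8
  c4 r1c1: 0 / 0 / 0

dataflow = OS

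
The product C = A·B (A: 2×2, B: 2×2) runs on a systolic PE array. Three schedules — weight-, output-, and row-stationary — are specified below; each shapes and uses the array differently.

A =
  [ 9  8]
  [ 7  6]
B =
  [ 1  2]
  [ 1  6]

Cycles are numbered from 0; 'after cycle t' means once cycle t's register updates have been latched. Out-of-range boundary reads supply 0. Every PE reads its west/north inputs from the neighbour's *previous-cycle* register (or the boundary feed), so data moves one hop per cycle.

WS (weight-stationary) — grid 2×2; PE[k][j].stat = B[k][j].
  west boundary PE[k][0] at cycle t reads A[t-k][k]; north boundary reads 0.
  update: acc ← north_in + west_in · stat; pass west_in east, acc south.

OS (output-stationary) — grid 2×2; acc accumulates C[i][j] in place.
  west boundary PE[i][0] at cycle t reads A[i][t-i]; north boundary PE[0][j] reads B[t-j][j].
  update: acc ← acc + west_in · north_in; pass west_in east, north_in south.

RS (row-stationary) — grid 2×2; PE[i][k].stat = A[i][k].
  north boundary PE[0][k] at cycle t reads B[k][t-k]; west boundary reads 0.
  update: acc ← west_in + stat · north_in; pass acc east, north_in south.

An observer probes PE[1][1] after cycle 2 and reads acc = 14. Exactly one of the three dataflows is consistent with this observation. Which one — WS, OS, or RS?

WS (2×2 grid), PE[1][1]:
  [0] (1,1) acc=0 (h:0 v:0)
  [1] (1,1) acc=0 (h:0 v:0)
  [2] (1,1) acc=66 (h:8 v:66)
OS (2×2 grid), PE[1][1]:
  [0] (1,1) acc=0 (h:0 v:0)
  [1] (1,1) acc=0 (h:0 v:0)
  [2] (1,1) acc=14 (h:7 v:2)
RS (2×2 grid), PE[1][1]:
  [0] (1,1) acc=0 (h:0 v:0)
  [1] (1,1) acc=0 (h:0 v:0)
  [2] (1,1) acc=13 (h:13 v:1)

dataflow = OS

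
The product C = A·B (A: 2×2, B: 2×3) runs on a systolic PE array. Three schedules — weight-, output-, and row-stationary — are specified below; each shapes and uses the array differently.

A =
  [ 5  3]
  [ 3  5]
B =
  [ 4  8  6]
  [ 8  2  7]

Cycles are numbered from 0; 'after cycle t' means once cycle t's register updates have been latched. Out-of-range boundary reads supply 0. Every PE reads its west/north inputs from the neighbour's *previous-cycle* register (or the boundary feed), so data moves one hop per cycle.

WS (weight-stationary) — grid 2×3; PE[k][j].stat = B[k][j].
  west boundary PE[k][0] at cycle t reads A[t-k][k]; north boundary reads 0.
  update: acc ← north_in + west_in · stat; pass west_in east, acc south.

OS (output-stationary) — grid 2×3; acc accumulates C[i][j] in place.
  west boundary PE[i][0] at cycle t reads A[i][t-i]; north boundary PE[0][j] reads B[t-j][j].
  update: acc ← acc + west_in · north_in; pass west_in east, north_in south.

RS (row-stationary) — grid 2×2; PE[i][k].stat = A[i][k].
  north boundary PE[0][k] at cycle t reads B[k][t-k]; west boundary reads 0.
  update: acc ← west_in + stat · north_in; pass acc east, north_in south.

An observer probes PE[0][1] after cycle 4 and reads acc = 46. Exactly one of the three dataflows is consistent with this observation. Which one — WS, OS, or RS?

WS (2×3 grid), PE[0][1]:
  c0 r0c1: 0 / 0 / 0
  c1 r0c1: 40 / 5 / 40
  c2 r0c1: 24 / 3 / 24
  c3 r0c1: 0 / 0 / 0
  c4 r0c1: 0 / 0 / 0
OS (2×3 grid), PE[0][1]:
  c0 r0c1: 0 / 0 / 0
  c1 r0c1: 40 / 5 / 8
  c2 r0c1: 46 / 3 / 2
  c3 r0c1: 46 / 0 / 0
  c4 r0c1: 46 / 0 / 0
RS (2×2 grid), PE[0][1]:
  c0 r0c1: 0 / 0 / 0
  c1 r0c1: 44 / 44 / 8
  c2 r0c1: 46 / 46 / 2
  c3 r0c1: 51 / 51 / 7
  c4 r0c1: 0 / 0 / 0

dataflow = OS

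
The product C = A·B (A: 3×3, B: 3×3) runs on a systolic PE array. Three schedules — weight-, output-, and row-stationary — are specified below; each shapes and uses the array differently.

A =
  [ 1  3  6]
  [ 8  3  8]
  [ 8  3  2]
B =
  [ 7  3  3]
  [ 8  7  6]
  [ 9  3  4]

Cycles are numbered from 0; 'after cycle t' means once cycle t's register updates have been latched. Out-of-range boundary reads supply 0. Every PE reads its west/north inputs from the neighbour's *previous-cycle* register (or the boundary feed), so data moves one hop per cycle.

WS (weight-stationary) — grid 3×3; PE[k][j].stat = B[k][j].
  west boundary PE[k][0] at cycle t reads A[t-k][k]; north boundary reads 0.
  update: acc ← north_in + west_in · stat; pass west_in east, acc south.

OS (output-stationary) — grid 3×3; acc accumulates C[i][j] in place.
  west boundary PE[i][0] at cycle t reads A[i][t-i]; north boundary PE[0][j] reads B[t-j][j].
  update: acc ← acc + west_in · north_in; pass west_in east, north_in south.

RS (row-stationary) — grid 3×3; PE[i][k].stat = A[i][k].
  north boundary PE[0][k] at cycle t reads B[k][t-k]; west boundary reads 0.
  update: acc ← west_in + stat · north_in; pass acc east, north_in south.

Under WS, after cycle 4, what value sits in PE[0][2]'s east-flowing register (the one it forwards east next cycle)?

WS 3×3: PE[0][2] cycle-by-cycle (with neighbour feeds):
  c0 r0c1: 0 / 0 / 0
  c0 r0c2: 0 / 0 / 0
  c1 r0c1: 3 / 1 / 3
  c1 r0c2: 0 / 0 / 0
  c2 r0c1: 24 / 8 / 24
  c2 r0c2: 3 / 1 / 3
  c3 r0c1: 24 / 8 / 24
  c3 r0c2: 24 / 8 / 24
  c4 r0c1: 0 / 0 / 0
  c4 r0c2: 24 / 8 / 24

register = 8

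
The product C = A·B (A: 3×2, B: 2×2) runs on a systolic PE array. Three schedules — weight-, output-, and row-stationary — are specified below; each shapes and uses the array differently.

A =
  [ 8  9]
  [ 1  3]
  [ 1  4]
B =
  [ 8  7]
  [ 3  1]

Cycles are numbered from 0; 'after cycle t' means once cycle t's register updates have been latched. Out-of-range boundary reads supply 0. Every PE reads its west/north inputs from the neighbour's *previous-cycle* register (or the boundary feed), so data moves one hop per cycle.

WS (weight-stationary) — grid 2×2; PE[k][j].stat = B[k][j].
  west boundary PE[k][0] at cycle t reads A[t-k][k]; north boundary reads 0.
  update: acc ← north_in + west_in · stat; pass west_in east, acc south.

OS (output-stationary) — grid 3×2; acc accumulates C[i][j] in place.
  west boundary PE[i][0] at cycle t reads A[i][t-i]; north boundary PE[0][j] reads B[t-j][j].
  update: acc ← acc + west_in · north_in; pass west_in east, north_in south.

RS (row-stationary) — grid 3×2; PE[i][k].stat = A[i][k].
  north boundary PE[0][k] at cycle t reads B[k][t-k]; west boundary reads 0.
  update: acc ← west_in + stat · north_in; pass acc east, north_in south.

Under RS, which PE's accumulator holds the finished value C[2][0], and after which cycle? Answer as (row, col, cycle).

Under RS, C[2][0] lands at PE[2][1]:
  step 0 · PE2,1: acc=0; fwd→0 fwd↓0
  step 1 · PE2,1: acc=0; fwd→0 fwd↓0
  step 2 · PE2,1: acc=0; fwd→0 fwd↓0
  step 3 · PE2,1: acc=20; fwd→20 fwd↓3

(row, col, cycle) = (2, 1, 3)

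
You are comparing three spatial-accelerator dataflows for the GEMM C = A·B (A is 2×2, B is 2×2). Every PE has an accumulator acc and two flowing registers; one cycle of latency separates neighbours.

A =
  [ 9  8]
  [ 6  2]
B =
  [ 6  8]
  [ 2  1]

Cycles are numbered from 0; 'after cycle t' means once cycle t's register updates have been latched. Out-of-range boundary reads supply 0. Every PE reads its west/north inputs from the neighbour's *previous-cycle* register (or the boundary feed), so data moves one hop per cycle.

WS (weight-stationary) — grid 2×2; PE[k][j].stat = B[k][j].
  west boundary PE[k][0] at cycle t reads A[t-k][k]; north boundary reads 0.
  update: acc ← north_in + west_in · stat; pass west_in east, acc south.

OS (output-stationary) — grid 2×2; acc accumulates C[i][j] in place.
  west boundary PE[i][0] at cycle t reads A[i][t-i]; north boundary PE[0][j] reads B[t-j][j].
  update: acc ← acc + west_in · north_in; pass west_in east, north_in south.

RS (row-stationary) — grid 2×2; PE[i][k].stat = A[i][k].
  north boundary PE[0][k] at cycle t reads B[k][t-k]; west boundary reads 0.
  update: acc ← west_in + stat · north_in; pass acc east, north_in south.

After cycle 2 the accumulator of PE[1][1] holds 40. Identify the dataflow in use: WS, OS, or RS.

dataflow = RS

— WS: 2×2; PE[1][1] trace:
  0: (1,1).acc=0  regs=<0,0>
  1: (1,1).acc=0  regs=<0,0>
  2: (1,1).acc=80  regs=<8,80>
— OS: 2×2; PE[1][1] trace:
  0: (1,1).acc=0  regs=<0,0>
  1: (1,1).acc=0  regs=<0,0>
  2: (1,1).acc=48  regs=<6,8>
— RS: 2×2; PE[1][1] trace:
  0: (1,1).acc=0  regs=<0,0>
  1: (1,1).acc=0  regs=<0,0>
  2: (1,1).acc=40  regs=<40,2>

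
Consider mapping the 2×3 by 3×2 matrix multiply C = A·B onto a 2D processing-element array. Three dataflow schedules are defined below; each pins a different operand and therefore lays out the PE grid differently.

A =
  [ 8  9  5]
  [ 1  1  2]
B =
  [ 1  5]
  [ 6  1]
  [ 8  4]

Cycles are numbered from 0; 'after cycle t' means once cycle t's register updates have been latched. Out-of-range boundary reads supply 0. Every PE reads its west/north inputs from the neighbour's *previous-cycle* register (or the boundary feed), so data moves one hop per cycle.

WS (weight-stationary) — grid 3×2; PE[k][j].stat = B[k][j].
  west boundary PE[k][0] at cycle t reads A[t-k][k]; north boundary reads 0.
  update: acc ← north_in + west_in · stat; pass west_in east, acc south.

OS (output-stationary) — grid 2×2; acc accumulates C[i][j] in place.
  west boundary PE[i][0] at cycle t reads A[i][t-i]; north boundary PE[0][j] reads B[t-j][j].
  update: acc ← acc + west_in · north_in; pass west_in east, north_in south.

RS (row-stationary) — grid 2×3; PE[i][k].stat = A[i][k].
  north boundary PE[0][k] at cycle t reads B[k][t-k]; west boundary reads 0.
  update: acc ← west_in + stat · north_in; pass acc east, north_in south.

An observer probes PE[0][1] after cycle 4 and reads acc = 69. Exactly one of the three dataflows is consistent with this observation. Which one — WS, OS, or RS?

WS (3×2 grid), PE[0][1]:
  c0 r0c1: 0 / 0 / 0
  c1 r0c1: 40 / 8 / 40
  c2 r0c1: 5 / 1 / 5
  c3 r0c1: 0 / 0 / 0
  c4 r0c1: 0 / 0 / 0
OS (2×2 grid), PE[0][1]:
  c0 r0c1: 0 / 0 / 0
  c1 r0c1: 40 / 8 / 5
  c2 r0c1: 49 / 9 / 1
  c3 r0c1: 69 / 5 / 4
  c4 r0c1: 69 / 0 / 0
RS (2×3 grid), PE[0][1]:
  c0 r0c1: 0 / 0 / 0
  c1 r0c1: 62 / 62 / 6
  c2 r0c1: 49 / 49 / 1
  c3 r0c1: 0 / 0 / 0
  c4 r0c1: 0 / 0 / 0

dataflow = OS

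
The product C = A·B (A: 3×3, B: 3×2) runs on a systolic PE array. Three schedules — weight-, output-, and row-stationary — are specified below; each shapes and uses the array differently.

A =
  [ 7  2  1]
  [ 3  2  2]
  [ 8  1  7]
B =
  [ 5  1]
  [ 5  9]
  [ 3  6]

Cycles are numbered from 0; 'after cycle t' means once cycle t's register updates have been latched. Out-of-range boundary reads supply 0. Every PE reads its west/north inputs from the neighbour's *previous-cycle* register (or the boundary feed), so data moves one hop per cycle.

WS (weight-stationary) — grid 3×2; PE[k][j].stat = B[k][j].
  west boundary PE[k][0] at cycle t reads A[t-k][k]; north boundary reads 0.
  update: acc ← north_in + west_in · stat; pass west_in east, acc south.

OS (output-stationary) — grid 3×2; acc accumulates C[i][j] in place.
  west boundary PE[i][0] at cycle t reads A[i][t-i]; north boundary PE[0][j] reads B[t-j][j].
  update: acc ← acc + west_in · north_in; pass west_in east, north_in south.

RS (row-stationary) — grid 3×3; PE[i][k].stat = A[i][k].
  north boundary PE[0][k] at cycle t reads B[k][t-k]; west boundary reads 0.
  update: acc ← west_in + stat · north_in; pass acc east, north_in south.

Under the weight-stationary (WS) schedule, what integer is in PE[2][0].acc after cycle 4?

Tracing WS — 3×2 array, target PE[2][0]:
  t=0 PE[1][0]: acc=0 h=0 v=0
  t=0 PE[2][0]: acc=0 h=0 v=0
  t=1 PE[1][0]: acc=45 h=2 v=45
  t=1 PE[2][0]: acc=0 h=0 v=0
  t=2 PE[1][0]: acc=25 h=2 v=25
  t=2 PE[2][0]: acc=48 h=1 v=48
  t=3 PE[1][0]: acc=45 h=1 v=45
  t=3 PE[2][0]: acc=31 h=2 v=31
  t=4 PE[1][0]: acc=0 h=0 v=0
  t=4 PE[2][0]: acc=66 h=7 v=66

PE[2][0].acc = 66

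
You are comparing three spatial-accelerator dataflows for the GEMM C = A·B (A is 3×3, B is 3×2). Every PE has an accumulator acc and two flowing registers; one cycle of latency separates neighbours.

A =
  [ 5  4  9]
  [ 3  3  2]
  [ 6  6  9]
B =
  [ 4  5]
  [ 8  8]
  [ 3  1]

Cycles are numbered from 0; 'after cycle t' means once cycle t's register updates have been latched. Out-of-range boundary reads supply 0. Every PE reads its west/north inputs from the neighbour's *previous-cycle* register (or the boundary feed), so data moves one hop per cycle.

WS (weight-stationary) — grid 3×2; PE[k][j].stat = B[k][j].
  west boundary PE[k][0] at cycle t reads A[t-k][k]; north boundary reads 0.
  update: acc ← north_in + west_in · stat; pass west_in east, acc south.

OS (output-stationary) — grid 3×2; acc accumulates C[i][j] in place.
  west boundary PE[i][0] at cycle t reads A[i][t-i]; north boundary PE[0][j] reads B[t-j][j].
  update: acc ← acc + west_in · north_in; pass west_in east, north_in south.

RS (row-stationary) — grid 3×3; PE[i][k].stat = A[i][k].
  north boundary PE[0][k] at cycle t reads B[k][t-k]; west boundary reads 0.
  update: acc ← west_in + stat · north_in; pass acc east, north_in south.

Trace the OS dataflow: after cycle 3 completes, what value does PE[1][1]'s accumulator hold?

OS on a 3×2 grid — tracing PE[1][1] and its feeders:
  after 0 — PE[0][1] acc=0, pass-E 0, pass-S 0
  after 0 — PE[1][0] acc=0, pass-E 0, pass-S 0
  after 0 — PE[1][1] acc=0, pass-E 0, pass-S 0
  after 1 — PE[0][1] acc=25, pass-E 5, pass-S 5
  after 1 — PE[1][0] acc=12, pass-E 3, pass-S 4
  after 1 — PE[1][1] acc=0, pass-E 0, pass-S 0
  after 2 — PE[0][1] acc=57, pass-E 4, pass-S 8
  after 2 — PE[1][0] acc=36, pass-E 3, pass-S 8
  after 2 — PE[1][1] acc=15, pass-E 3, pass-S 5
  after 3 — PE[0][1] acc=66, pass-E 9, pass-S 1
  after 3 — PE[1][0] acc=42, pass-E 2, pass-S 3
  after 3 — PE[1][1] acc=39, pass-E 3, pass-S 8

PE[1][1].acc = 39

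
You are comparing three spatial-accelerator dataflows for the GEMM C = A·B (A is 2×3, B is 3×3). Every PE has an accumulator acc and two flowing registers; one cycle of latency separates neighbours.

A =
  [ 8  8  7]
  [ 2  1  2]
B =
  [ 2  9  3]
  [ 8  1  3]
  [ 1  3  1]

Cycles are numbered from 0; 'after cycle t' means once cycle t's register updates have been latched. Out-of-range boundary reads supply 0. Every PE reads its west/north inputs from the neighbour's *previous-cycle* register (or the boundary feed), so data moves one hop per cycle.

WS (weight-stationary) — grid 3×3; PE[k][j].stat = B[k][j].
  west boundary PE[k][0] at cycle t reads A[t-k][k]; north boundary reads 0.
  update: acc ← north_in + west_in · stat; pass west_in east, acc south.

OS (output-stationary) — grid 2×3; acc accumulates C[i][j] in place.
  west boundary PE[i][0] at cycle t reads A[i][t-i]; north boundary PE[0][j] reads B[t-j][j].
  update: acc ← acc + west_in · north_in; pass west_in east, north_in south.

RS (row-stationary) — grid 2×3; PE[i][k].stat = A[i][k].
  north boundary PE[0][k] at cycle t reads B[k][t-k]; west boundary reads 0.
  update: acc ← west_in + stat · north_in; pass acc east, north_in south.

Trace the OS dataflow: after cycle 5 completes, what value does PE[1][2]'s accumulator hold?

PE[1][2].acc = 11

OS 2×3: PE[1][2] cycle-by-cycle (with neighbour feeds):
  [0] (0,2) acc=0 (h:0 v:0)
  [0] (1,1) acc=0 (h:0 v:0)
  [0] (1,2) acc=0 (h:0 v:0)
  [1] (0,2) acc=0 (h:0 v:0)
  [1] (1,1) acc=0 (h:0 v:0)
  [1] (1,2) acc=0 (h:0 v:0)
  [2] (0,2) acc=24 (h:8 v:3)
  [2] (1,1) acc=18 (h:2 v:9)
  [2] (1,2) acc=0 (h:0 v:0)
  [3] (0,2) acc=48 (h:8 v:3)
  [3] (1,1) acc=19 (h:1 v:1)
  [3] (1,2) acc=6 (h:2 v:3)
  [4] (0,2) acc=55 (h:7 v:1)
  [4] (1,1) acc=25 (h:2 v:3)
  [4] (1,2) acc=9 (h:1 v:3)
  [5] (0,2) acc=55 (h:0 v:0)
  [5] (1,1) acc=25 (h:0 v:0)
  [5] (1,2) acc=11 (h:2 v:1)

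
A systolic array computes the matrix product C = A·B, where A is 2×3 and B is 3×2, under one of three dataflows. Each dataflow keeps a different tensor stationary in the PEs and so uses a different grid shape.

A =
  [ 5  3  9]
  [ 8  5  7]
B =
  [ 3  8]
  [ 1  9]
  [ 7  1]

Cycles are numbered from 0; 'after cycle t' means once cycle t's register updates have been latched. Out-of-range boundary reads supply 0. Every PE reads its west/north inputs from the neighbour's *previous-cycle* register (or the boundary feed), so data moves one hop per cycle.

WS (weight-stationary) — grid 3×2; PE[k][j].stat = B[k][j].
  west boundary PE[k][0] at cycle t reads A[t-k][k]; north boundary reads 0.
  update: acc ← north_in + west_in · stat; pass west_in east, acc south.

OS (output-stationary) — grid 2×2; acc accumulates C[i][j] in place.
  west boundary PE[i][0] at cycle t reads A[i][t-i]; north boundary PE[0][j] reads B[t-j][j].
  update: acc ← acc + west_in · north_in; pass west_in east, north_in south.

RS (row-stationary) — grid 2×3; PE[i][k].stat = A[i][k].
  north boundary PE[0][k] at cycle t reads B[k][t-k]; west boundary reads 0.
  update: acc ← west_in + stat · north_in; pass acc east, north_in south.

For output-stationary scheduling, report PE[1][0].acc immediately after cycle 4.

PE[1][0].acc = 78

OS (2×2). Following PE[1][0] plus its west/north inputs:
  step 0 · PE0,0: acc=15; fwd→5 fwd↓3
  step 0 · PE1,0: acc=0; fwd→0 fwd↓0
  step 1 · PE0,0: acc=18; fwd→3 fwd↓1
  step 1 · PE1,0: acc=24; fwd→8 fwd↓3
  step 2 · PE0,0: acc=81; fwd→9 fwd↓7
  step 2 · PE1,0: acc=29; fwd→5 fwd↓1
  step 3 · PE0,0: acc=81; fwd→0 fwd↓0
  step 3 · PE1,0: acc=78; fwd→7 fwd↓7
  step 4 · PE0,0: acc=81; fwd→0 fwd↓0
  step 4 · PE1,0: acc=78; fwd→0 fwd↓0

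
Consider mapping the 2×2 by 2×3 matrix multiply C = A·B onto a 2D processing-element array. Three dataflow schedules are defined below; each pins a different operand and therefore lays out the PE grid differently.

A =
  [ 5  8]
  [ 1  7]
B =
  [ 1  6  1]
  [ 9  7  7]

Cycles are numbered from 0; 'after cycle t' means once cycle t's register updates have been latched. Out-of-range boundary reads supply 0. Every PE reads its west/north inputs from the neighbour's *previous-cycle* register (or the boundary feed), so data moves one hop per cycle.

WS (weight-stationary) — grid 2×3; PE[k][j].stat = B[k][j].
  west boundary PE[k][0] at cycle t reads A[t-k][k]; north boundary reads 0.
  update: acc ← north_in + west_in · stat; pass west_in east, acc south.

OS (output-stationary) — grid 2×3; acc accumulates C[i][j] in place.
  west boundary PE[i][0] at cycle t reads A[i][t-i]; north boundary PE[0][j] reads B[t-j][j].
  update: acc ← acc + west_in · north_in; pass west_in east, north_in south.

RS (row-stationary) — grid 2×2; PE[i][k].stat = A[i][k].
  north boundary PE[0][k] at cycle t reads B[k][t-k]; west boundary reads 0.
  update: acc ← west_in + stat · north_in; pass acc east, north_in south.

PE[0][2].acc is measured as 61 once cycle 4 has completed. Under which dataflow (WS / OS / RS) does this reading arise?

WS (2×3 grid), PE[0][2]:
  @0  [0,2]  acc 0  |  →0  ↓0
  @1  [0,2]  acc 0  |  →0  ↓0
  @2  [0,2]  acc 5  |  →5  ↓5
  @3  [0,2]  acc 1  |  →1  ↓1
  @4  [0,2]  acc 0  |  →0  ↓0
OS (2×3 grid), PE[0][2]:
  @0  [0,2]  acc 0  |  →0  ↓0
  @1  [0,2]  acc 0  |  →0  ↓0
  @2  [0,2]  acc 5  |  →5  ↓1
  @3  [0,2]  acc 61  |  →8  ↓7
  @4  [0,2]  acc 61  |  →0  ↓0
RS: PE[0][2] is outside its 2×2 grid.

dataflow = OS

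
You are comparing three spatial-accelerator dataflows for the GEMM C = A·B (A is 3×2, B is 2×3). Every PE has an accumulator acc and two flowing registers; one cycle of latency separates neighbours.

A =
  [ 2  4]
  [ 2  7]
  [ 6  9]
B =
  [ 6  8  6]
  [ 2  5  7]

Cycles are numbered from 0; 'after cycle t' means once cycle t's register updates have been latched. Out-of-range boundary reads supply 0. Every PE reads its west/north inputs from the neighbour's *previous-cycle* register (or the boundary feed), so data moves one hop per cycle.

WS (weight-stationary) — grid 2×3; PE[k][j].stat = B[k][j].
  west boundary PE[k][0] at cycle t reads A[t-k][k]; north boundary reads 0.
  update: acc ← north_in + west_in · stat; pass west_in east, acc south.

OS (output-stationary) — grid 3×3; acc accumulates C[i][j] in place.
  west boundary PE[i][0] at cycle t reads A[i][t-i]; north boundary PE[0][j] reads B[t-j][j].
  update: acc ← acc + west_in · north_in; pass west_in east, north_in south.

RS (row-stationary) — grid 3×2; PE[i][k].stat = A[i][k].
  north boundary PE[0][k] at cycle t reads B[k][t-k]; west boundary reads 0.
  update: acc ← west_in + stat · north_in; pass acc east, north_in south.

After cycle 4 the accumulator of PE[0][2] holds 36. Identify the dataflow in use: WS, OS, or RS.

WS [2×3] PE[0][2] across cycles:
  t=0 PE[0][2]: acc=0 h=0 v=0
  t=1 PE[0][2]: acc=0 h=0 v=0
  t=2 PE[0][2]: acc=12 h=2 v=12
  t=3 PE[0][2]: acc=12 h=2 v=12
  t=4 PE[0][2]: acc=36 h=6 v=36
OS [3×3] PE[0][2] across cycles:
  t=0 PE[0][2]: acc=0 h=0 v=0
  t=1 PE[0][2]: acc=0 h=0 v=0
  t=2 PE[0][2]: acc=12 h=2 v=6
  t=3 PE[0][2]: acc=40 h=4 v=7
  t=4 PE[0][2]: acc=40 h=0 v=0
— RS: 3×2 array has no PE[0][2].

dataflow = WS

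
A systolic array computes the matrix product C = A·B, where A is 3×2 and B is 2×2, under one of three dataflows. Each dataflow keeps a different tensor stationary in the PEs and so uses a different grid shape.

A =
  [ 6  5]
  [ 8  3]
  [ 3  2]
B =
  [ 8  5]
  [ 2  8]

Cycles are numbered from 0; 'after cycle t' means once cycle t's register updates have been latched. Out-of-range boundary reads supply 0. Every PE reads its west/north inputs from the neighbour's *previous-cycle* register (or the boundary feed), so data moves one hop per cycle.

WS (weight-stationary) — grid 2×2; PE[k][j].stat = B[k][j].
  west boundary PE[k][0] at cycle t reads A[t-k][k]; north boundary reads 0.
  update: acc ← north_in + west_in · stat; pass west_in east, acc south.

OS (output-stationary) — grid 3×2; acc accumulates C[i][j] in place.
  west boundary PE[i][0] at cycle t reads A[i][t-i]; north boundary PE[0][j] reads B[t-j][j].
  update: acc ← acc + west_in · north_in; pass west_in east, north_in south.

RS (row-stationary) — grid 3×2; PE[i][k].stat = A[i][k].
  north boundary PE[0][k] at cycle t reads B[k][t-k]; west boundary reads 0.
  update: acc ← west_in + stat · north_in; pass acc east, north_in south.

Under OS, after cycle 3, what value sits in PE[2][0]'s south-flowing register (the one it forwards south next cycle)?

Tracing OS — 3×2 array, target PE[2][0]:
  t=0 PE[1][0]: acc=0 h=0 v=0
  t=0 PE[2][0]: acc=0 h=0 v=0
  t=1 PE[1][0]: acc=64 h=8 v=8
  t=1 PE[2][0]: acc=0 h=0 v=0
  t=2 PE[1][0]: acc=70 h=3 v=2
  t=2 PE[2][0]: acc=24 h=3 v=8
  t=3 PE[1][0]: acc=70 h=0 v=0
  t=3 PE[2][0]: acc=28 h=2 v=2

register = 2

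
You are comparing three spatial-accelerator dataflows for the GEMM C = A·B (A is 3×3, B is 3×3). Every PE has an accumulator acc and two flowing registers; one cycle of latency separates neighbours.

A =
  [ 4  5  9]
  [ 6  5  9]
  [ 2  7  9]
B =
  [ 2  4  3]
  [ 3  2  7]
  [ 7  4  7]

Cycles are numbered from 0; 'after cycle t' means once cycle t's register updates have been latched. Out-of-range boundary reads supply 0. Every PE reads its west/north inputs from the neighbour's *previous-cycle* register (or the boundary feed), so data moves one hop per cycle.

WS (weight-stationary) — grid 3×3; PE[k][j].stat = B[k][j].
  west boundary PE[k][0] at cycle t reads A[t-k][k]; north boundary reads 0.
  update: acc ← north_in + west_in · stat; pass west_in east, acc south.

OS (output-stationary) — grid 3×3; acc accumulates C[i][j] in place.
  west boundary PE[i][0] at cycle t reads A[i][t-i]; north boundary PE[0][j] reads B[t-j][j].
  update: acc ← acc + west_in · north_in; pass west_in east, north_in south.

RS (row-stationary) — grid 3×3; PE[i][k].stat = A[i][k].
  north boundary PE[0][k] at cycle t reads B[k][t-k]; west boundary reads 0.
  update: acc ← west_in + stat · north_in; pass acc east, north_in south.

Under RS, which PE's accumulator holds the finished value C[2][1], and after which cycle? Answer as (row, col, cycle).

(row, col, cycle) = (2, 2, 5)

RS: C[2][1] accumulates in PE[2][2]:
  c0 r2c2: 0 / 0 / 0
  c1 r2c2: 0 / 0 / 0
  c2 r2c2: 0 / 0 / 0
  c3 r2c2: 0 / 0 / 0
  c4 r2c2: 88 / 88 / 7
  c5 r2c2: 58 / 58 / 4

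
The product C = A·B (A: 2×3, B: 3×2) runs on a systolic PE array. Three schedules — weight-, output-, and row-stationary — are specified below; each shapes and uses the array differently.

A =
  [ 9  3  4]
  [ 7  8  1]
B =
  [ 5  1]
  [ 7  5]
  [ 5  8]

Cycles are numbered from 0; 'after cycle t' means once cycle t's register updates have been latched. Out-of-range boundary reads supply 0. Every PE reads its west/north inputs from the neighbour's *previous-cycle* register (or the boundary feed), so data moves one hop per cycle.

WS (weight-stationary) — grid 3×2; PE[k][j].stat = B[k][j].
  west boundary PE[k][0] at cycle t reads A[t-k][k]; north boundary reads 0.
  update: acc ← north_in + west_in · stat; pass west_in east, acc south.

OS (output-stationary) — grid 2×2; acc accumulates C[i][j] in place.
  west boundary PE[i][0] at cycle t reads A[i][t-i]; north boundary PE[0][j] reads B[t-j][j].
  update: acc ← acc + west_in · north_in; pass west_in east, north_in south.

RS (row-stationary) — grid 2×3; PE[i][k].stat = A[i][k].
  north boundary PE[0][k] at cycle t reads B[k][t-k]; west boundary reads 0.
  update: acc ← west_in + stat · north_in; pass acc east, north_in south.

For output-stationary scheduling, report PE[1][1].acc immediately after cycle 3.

OS on a 2×2 grid — tracing PE[1][1] and its feeders:
  @0  [0,1]  acc 0  |  →0  ↓0
  @0  [1,0]  acc 0  |  →0  ↓0
  @0  [1,1]  acc 0  |  →0  ↓0
  @1  [0,1]  acc 9  |  →9  ↓1
  @1  [1,0]  acc 35  |  →7  ↓5
  @1  [1,1]  acc 0  |  →0  ↓0
  @2  [0,1]  acc 24  |  →3  ↓5
  @2  [1,0]  acc 91  |  →8  ↓7
  @2  [1,1]  acc 7  |  →7  ↓1
  @3  [0,1]  acc 56  |  →4  ↓8
  @3  [1,0]  acc 96  |  →1  ↓5
  @3  [1,1]  acc 47  |  →8  ↓5

PE[1][1].acc = 47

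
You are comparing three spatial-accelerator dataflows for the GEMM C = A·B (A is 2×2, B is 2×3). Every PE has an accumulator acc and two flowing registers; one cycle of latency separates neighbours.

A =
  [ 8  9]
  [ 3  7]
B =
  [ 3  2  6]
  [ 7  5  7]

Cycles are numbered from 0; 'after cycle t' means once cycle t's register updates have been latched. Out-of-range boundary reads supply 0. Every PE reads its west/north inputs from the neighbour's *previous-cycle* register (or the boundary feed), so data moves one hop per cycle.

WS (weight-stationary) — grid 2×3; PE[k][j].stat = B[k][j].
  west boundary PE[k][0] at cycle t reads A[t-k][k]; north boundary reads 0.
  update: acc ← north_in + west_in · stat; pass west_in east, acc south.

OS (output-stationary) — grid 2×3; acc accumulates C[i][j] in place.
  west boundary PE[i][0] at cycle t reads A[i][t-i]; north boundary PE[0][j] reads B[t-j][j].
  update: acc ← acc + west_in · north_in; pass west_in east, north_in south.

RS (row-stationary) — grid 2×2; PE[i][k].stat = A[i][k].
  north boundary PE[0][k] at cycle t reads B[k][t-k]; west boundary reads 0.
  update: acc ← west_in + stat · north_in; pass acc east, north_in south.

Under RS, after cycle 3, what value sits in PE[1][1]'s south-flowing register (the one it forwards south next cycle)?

register = 5

Tracing RS — 2×2 array, target PE[1][1]:
  step 0 · PE0,1: acc=0; fwd→0 fwd↓0
  step 0 · PE1,0: acc=0; fwd→0 fwd↓0
  step 0 · PE1,1: acc=0; fwd→0 fwd↓0
  step 1 · PE0,1: acc=87; fwd→87 fwd↓7
  step 1 · PE1,0: acc=9; fwd→9 fwd↓3
  step 1 · PE1,1: acc=0; fwd→0 fwd↓0
  step 2 · PE0,1: acc=61; fwd→61 fwd↓5
  step 2 · PE1,0: acc=6; fwd→6 fwd↓2
  step 2 · PE1,1: acc=58; fwd→58 fwd↓7
  step 3 · PE0,1: acc=111; fwd→111 fwd↓7
  step 3 · PE1,0: acc=18; fwd→18 fwd↓6
  step 3 · PE1,1: acc=41; fwd→41 fwd↓5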